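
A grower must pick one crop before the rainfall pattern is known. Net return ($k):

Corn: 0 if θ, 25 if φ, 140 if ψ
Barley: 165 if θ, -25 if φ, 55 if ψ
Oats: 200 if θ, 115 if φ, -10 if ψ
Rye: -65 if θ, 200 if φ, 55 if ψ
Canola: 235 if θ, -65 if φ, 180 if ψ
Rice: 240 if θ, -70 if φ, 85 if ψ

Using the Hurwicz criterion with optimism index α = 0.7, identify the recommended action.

Rice

Corn: 0.7·140 + 0.3·0 = 98
Barley: 0.7·165 + 0.3·(-25) = 108
Oats: 0.7·200 + 0.3·(-10) = 137
Rye: 0.7·200 + 0.3·(-65) = 120.5
Canola: 0.7·235 + 0.3·(-65) = 145
Rice: 0.7·240 + 0.3·(-70) = 147
Highest Hurwicz score = 147 → Rice.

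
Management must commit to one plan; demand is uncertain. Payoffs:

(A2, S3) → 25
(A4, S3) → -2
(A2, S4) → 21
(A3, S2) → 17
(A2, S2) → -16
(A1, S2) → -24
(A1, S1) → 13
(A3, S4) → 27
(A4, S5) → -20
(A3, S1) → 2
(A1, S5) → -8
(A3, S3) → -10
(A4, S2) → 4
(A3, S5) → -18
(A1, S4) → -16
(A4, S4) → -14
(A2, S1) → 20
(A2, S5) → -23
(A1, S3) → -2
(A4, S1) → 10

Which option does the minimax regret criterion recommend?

Column bests: S1=20, S2=17, S3=25, S4=27, S5=-8.
A1 regrets: 7, 41, 27, 43, 0 → max 43
A2 regrets: 0, 33, 0, 6, 15 → max 33
A3 regrets: 18, 0, 35, 0, 10 → max 35
A4 regrets: 10, 13, 27, 41, 12 → max 41
Smallest max regret = 33 → A2.

A2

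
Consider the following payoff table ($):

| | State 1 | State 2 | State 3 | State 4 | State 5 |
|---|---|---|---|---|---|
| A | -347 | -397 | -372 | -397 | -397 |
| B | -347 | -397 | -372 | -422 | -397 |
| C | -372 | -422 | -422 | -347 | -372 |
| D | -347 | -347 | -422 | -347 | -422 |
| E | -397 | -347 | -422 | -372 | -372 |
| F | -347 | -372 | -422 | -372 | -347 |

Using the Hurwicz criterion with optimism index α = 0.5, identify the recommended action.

A

A: 0.5·(-347) + 0.5·(-397) = -372
B: 0.5·(-347) + 0.5·(-422) = -384.5
C: 0.5·(-347) + 0.5·(-422) = -384.5
D: 0.5·(-347) + 0.5·(-422) = -384.5
E: 0.5·(-347) + 0.5·(-422) = -384.5
F: 0.5·(-347) + 0.5·(-422) = -384.5
Highest Hurwicz score = -372 → A.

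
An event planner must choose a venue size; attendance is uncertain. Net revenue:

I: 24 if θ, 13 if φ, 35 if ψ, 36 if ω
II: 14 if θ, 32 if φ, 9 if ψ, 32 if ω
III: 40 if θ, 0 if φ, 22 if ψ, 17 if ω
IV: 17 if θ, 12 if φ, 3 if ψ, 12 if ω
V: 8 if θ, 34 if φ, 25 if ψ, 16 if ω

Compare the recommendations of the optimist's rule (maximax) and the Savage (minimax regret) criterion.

maximax → III; minimax regret → I (disagree)

Row maxima: I=36, II=32, III=40, IV=17, V=34
Best best-case = 40 → III.
Column bests: θ=40, φ=34, ψ=35, ω=36.
I regrets: 16, 21, 0, 0 → max 21
II regrets: 26, 2, 26, 4 → max 26
III regrets: 0, 34, 13, 19 → max 34
IV regrets: 23, 22, 32, 24 → max 32
V regrets: 32, 0, 10, 20 → max 32
Smallest max regret = 21 → I.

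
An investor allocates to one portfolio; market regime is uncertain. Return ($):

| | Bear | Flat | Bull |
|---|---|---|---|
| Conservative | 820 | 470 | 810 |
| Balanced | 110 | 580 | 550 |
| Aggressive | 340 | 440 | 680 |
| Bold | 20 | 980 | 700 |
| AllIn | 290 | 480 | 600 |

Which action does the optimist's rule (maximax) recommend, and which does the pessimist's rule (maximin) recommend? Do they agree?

Row maxima: Conservative=820, Balanced=580, Aggressive=680, Bold=980, AllIn=600
Best best-case = 980 → Bold.
Row minima: Conservative=470, Balanced=110, Aggressive=340, Bold=20, AllIn=290
Best worst-case = 470 → Conservative.

maximax → Bold; maximin → Conservative (disagree)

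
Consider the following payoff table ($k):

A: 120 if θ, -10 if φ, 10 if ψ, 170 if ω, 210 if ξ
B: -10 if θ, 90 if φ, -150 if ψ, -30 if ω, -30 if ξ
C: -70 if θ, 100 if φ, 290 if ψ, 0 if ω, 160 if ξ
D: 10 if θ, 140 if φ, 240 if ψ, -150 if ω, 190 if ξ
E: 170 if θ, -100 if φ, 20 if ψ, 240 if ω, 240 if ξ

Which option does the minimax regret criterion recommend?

Column bests: θ=170, φ=140, ψ=290, ω=240, ξ=240.
A regrets: 50, 150, 280, 70, 30 → max 280
B regrets: 180, 50, 440, 270, 270 → max 440
C regrets: 240, 40, 0, 240, 80 → max 240
D regrets: 160, 0, 50, 390, 50 → max 390
E regrets: 0, 240, 270, 0, 0 → max 270
Smallest max regret = 240 → C.

C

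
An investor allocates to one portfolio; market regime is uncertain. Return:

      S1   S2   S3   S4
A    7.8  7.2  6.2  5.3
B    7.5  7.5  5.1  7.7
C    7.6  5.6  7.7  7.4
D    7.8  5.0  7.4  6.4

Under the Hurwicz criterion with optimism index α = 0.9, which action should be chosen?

A

A: 0.9·7.8 + 0.1·5.3 = 7.55
B: 0.9·7.7 + 0.1·5.1 = 7.44
C: 0.9·7.7 + 0.1·5.6 = 7.49
D: 0.9·7.8 + 0.1·5.0 = 7.52
Highest Hurwicz score = 7.55 → A.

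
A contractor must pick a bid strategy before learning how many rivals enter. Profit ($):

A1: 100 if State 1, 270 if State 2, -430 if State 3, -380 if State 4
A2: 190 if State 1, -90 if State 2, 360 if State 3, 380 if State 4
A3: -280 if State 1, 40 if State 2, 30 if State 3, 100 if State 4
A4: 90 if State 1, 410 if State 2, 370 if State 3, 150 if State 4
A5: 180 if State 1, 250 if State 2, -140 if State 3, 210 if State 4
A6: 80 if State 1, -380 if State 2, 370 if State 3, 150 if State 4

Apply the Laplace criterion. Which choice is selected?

A4

Row averages: A1=-110, A2=210, A3=-27.5, A4=255, A5=125, A6=55
Highest average = 255 → A4.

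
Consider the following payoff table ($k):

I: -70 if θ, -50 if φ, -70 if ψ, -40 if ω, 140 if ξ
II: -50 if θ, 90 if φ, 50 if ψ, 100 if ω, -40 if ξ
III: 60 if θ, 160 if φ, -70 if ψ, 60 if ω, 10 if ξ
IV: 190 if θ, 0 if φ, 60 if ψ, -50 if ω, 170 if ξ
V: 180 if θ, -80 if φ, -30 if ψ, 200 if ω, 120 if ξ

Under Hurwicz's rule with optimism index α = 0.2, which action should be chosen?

I: 0.2·140 + 0.8·(-70) = -28
II: 0.2·100 + 0.8·(-50) = -20
III: 0.2·160 + 0.8·(-70) = -24
IV: 0.2·190 + 0.8·(-50) = -2
V: 0.2·200 + 0.8·(-80) = -24
Highest Hurwicz score = -2 → IV.

IV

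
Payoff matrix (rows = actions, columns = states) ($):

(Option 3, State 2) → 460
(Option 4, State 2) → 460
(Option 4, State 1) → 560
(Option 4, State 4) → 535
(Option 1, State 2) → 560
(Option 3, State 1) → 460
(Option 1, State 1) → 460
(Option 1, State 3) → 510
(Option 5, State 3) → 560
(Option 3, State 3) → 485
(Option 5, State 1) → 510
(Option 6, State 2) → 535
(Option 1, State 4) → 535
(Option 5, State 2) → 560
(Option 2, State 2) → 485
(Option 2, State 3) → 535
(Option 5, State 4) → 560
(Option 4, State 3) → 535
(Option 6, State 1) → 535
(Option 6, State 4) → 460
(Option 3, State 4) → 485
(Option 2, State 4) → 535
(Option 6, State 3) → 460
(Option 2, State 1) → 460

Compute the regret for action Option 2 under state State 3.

Best payoff under State 3 is 560.
Regret = 560 − 535 = 25.

25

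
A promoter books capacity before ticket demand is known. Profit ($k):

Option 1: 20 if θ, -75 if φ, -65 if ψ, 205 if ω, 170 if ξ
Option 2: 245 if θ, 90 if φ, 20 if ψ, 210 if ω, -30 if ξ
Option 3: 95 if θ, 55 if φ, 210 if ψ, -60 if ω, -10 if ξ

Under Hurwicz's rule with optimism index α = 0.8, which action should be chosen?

Option 2

Option 1: 0.8·205 + 0.2·(-75) = 149
Option 2: 0.8·245 + 0.2·(-30) = 190
Option 3: 0.8·210 + 0.2·(-60) = 156
Highest Hurwicz score = 190 → Option 2.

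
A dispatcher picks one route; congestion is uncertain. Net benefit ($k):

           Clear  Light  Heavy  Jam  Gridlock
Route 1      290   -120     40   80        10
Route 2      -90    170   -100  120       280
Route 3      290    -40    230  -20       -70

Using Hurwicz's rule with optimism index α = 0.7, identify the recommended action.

Route 1: 0.7·290 + 0.3·(-120) = 167
Route 2: 0.7·280 + 0.3·(-100) = 166
Route 3: 0.7·290 + 0.3·(-70) = 182
Highest Hurwicz score = 182 → Route 3.

Route 3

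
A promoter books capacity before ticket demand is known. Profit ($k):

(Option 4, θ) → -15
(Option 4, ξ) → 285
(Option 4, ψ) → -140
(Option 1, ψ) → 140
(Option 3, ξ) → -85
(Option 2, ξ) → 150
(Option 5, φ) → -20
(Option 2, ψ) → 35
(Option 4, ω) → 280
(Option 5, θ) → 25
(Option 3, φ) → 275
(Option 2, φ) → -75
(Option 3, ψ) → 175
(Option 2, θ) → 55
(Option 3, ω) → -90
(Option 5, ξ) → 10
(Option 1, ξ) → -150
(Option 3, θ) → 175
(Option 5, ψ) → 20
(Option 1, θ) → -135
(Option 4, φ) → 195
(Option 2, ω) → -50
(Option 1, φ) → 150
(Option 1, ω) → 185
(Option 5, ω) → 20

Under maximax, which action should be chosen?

Row maxima: Option 1=185, Option 2=150, Option 3=275, Option 4=285, Option 5=25
Best best-case = 285 → Option 4.

Option 4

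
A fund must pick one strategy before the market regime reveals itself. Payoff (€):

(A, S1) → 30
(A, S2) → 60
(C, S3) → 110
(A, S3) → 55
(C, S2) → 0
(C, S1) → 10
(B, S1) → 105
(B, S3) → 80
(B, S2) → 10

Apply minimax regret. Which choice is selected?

Column bests: S1=105, S2=60, S3=110.
A regrets: 75, 0, 55 → max 75
B regrets: 0, 50, 30 → max 50
C regrets: 95, 60, 0 → max 95
Smallest max regret = 50 → B.

B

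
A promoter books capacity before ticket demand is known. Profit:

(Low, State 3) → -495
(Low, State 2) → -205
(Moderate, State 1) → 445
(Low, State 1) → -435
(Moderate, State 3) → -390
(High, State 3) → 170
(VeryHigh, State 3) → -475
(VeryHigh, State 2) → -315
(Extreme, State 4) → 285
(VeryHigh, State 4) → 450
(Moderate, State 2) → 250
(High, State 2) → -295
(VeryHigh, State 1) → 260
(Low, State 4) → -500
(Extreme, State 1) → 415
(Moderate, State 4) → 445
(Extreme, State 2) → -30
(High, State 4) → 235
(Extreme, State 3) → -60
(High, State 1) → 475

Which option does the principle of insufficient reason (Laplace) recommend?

Moderate

Row averages: Low=-408.75, Moderate=187.5, High=146.25, VeryHigh=-20, Extreme=152.5
Highest average = 187.5 → Moderate.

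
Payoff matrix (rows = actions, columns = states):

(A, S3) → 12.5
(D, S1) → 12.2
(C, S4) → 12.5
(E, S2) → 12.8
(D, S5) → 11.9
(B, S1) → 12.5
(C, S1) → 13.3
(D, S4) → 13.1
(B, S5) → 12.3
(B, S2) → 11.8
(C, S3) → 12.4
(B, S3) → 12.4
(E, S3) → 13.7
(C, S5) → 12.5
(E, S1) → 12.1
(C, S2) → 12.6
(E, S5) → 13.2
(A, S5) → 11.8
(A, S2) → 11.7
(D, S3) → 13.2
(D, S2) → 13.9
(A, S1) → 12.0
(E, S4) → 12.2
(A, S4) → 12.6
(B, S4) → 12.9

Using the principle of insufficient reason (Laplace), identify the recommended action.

D

Row averages: A=12.12, B=12.38, C=12.66, D=12.86, E=12.8
Highest average = 12.86 → D.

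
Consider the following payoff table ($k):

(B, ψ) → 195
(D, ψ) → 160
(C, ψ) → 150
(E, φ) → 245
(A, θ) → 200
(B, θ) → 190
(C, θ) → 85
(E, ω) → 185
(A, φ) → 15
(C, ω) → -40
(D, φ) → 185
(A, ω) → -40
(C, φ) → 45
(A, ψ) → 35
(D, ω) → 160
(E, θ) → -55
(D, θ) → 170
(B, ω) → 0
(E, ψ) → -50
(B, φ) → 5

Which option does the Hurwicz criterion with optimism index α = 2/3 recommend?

A: 2/3·200 + 1/3·(-40) = 120
B: 2/3·195 + 1/3·0 = 130
C: 2/3·150 + 1/3·(-40) = 260/3
D: 2/3·185 + 1/3·160 = 530/3
E: 2/3·245 + 1/3·(-55) = 145
Highest Hurwicz score = 530/3 → D.

D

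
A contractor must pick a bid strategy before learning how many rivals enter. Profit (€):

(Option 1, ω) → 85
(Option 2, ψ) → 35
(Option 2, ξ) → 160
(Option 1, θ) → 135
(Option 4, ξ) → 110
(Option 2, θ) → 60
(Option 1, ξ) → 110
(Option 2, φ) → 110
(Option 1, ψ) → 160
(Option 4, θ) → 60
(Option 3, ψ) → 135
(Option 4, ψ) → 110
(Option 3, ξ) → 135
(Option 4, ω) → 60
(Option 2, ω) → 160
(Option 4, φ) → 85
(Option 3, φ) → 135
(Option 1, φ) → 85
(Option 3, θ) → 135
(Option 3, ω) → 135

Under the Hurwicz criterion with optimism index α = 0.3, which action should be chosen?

Option 1: 0.3·160 + 0.7·85 = 107.5
Option 2: 0.3·160 + 0.7·35 = 72.5
Option 3: 0.3·135 + 0.7·135 = 135
Option 4: 0.3·110 + 0.7·60 = 75
Highest Hurwicz score = 135 → Option 3.

Option 3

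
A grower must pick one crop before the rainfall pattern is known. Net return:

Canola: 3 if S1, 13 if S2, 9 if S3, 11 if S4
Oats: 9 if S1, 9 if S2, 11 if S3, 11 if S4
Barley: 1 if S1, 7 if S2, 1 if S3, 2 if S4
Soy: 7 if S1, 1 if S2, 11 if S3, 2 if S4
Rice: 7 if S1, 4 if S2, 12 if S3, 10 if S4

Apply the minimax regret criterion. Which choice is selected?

Oats

Column bests: S1=9, S2=13, S3=12, S4=11.
Canola regrets: 6, 0, 3, 0 → max 6
Oats regrets: 0, 4, 1, 0 → max 4
Barley regrets: 8, 6, 11, 9 → max 11
Soy regrets: 2, 12, 1, 9 → max 12
Rice regrets: 2, 9, 0, 1 → max 9
Smallest max regret = 4 → Oats.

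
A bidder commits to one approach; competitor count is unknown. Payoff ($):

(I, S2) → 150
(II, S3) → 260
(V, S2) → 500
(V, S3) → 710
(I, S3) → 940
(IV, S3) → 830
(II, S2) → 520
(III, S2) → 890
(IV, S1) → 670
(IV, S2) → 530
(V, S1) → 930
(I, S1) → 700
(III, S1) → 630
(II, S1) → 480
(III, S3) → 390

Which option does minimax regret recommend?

Column bests: S1=930, S2=890, S3=940.
I regrets: 230, 740, 0 → max 740
II regrets: 450, 370, 680 → max 680
III regrets: 300, 0, 550 → max 550
IV regrets: 260, 360, 110 → max 360
V regrets: 0, 390, 230 → max 390
Smallest max regret = 360 → IV.

IV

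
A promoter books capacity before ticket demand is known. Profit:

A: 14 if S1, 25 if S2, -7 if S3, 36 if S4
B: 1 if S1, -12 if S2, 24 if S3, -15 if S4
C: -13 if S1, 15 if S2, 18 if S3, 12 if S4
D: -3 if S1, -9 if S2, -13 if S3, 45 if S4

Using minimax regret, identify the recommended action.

Column bests: S1=14, S2=25, S3=24, S4=45.
A regrets: 0, 0, 31, 9 → max 31
B regrets: 13, 37, 0, 60 → max 60
C regrets: 27, 10, 6, 33 → max 33
D regrets: 17, 34, 37, 0 → max 37
Smallest max regret = 31 → A.

A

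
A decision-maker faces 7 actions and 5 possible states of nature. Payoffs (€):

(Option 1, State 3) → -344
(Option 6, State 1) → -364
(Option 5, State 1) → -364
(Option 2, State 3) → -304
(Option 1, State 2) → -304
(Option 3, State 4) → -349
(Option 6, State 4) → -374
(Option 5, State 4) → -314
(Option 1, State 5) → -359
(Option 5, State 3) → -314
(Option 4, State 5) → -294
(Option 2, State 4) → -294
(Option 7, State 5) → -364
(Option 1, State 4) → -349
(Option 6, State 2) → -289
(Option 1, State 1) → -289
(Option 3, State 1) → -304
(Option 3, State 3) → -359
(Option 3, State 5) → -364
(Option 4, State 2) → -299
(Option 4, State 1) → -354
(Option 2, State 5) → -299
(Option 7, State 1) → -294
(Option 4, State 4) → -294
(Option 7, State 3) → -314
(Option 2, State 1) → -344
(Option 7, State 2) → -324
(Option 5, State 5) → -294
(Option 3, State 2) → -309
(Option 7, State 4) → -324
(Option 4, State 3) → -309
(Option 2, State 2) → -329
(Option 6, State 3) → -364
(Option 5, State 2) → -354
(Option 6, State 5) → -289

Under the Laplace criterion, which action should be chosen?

Option 4

Row averages: Option 1=-329, Option 2=-314, Option 3=-337, Option 4=-310, Option 5=-328, Option 6=-336, Option 7=-324
Highest average = -310 → Option 4.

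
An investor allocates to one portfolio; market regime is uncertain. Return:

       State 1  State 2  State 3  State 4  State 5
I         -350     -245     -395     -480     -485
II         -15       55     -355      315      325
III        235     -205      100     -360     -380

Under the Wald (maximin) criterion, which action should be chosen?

II

Row minima: I=-485, II=-355, III=-380
Best worst-case = -355 → II.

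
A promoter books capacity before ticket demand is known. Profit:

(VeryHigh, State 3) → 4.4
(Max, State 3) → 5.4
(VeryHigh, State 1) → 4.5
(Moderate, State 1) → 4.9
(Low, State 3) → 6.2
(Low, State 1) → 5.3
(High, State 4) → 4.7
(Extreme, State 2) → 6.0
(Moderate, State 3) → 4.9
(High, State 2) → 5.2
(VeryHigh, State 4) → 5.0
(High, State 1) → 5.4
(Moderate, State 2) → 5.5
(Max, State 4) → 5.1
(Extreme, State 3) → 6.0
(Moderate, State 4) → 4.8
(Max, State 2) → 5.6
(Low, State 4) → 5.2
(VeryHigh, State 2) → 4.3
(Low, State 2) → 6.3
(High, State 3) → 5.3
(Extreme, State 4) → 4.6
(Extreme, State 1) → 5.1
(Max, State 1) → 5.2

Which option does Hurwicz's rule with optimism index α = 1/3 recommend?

Low: 1/3·6.3 + 2/3·5.2 = 167/30
Moderate: 1/3·5.5 + 2/3·4.8 = 151/30
High: 1/3·5.4 + 2/3·4.7 = 74/15
VeryHigh: 1/3·5.0 + 2/3·4.3 = 68/15
Extreme: 1/3·6.0 + 2/3·4.6 = 76/15
Max: 1/3·5.6 + 2/3·5.1 = 79/15
Highest Hurwicz score = 167/30 → Low.

Low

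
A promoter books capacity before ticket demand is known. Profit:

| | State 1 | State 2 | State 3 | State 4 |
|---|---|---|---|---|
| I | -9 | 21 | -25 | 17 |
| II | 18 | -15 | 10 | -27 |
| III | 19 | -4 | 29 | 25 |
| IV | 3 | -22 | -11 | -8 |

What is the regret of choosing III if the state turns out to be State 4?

Best payoff under State 4 is 25.
Regret = 25 − 25 = 0.

0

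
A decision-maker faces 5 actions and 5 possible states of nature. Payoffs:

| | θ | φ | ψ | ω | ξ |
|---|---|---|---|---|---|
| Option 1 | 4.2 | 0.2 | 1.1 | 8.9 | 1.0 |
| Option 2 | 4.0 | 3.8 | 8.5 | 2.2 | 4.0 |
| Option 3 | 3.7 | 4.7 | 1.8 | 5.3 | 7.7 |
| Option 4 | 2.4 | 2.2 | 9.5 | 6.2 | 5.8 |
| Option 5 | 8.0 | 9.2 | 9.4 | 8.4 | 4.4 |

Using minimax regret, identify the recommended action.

Column bests: θ=8.0, φ=9.2, ψ=9.5, ω=8.9, ξ=7.7.
Option 1 regrets: 3.8, 9.0, 8.4, 0.0, 6.7 → max 9.0
Option 2 regrets: 4.0, 5.4, 1.0, 6.7, 3.7 → max 6.7
Option 3 regrets: 4.3, 4.5, 7.7, 3.6, 0.0 → max 7.7
Option 4 regrets: 5.6, 7.0, 0.0, 2.7, 1.9 → max 7.0
Option 5 regrets: 0.0, 0.0, 0.1, 0.5, 3.3 → max 3.3
Smallest max regret = 3.3 → Option 5.

Option 5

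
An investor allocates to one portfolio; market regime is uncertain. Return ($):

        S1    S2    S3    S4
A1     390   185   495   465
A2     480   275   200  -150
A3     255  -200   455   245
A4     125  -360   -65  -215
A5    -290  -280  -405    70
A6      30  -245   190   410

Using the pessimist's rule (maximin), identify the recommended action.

A1

Row minima: A1=185, A2=-150, A3=-200, A4=-360, A5=-405, A6=-245
Best worst-case = 185 → A1.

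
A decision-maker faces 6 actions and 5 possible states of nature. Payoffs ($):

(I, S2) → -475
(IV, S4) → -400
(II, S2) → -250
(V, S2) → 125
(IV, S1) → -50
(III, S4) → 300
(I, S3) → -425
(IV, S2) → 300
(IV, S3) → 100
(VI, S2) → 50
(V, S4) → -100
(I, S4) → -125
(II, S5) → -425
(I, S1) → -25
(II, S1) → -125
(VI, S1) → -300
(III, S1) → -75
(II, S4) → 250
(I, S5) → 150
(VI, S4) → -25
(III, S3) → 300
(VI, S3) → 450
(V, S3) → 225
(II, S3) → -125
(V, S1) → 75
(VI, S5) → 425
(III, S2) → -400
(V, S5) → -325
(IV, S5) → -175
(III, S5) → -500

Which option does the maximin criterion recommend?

Row minima: I=-475, II=-425, III=-500, IV=-400, V=-325, VI=-300
Best worst-case = -300 → VI.

VI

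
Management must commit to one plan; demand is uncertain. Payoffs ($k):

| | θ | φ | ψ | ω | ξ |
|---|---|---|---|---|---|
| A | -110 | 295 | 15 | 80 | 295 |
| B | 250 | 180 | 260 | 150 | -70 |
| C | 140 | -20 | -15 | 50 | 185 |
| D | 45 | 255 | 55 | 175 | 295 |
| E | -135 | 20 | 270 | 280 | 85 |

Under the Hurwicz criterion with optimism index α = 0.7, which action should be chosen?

D

A: 0.7·295 + 0.3·(-110) = 173.5
B: 0.7·260 + 0.3·(-70) = 161
C: 0.7·185 + 0.3·(-20) = 123.5
D: 0.7·295 + 0.3·45 = 220
E: 0.7·280 + 0.3·(-135) = 155.5
Highest Hurwicz score = 220 → D.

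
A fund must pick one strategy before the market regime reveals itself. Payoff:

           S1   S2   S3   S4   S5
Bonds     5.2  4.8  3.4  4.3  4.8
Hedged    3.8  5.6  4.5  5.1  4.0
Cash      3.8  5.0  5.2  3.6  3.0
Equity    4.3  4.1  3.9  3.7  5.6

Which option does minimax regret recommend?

Column bests: S1=5.2, S2=5.6, S3=5.2, S4=5.1, S5=5.6.
Bonds regrets: 0.0, 0.8, 1.8, 0.8, 0.8 → max 1.8
Hedged regrets: 1.4, 0.0, 0.7, 0.0, 1.6 → max 1.6
Cash regrets: 1.4, 0.6, 0.0, 1.5, 2.6 → max 2.6
Equity regrets: 0.9, 1.5, 1.3, 1.4, 0.0 → max 1.5
Smallest max regret = 1.5 → Equity.

Equity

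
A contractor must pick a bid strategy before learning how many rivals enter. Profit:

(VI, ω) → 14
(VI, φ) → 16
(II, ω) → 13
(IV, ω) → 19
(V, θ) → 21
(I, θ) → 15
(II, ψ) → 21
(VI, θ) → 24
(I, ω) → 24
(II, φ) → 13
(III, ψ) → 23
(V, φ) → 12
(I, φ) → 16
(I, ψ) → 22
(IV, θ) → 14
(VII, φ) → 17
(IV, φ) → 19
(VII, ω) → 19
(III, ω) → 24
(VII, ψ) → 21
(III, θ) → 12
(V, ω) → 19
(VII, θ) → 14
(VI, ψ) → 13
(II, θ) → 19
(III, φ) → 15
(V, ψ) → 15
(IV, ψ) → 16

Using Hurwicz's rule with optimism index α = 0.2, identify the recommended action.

I: 0.2·24 + 0.8·15 = 16.8
II: 0.2·21 + 0.8·13 = 14.6
III: 0.2·24 + 0.8·12 = 14.4
IV: 0.2·19 + 0.8·14 = 15
V: 0.2·21 + 0.8·12 = 13.8
VI: 0.2·24 + 0.8·13 = 15.2
VII: 0.2·21 + 0.8·14 = 15.4
Highest Hurwicz score = 16.8 → I.

I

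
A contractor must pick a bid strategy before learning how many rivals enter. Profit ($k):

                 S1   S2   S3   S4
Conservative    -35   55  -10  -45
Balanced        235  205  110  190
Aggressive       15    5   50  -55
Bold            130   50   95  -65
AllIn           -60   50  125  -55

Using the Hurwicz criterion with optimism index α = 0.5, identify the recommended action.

Balanced

Conservative: 0.5·55 + 0.5·(-45) = 5
Balanced: 0.5·235 + 0.5·110 = 172.5
Aggressive: 0.5·50 + 0.5·(-55) = -2.5
Bold: 0.5·130 + 0.5·(-65) = 32.5
AllIn: 0.5·125 + 0.5·(-60) = 32.5
Highest Hurwicz score = 172.5 → Balanced.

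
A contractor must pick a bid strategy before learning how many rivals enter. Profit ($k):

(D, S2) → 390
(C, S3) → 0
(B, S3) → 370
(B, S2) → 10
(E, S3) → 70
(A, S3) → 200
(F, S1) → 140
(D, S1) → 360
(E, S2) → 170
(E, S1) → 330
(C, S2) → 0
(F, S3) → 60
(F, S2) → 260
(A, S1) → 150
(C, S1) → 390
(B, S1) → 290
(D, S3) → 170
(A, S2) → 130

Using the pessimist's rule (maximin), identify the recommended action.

Row minima: A=130, B=10, C=0, D=170, E=70, F=60
Best worst-case = 170 → D.

D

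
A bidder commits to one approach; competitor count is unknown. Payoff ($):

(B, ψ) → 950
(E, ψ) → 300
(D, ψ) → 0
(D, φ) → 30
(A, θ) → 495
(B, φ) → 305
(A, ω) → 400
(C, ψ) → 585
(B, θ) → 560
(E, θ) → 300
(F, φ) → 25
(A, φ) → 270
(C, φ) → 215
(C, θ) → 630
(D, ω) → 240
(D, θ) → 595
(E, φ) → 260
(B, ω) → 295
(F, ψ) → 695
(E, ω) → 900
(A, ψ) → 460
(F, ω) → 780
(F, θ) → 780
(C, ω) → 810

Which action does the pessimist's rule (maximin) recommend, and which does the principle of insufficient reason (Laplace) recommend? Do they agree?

Row minima: A=270, B=295, C=215, D=0, E=260, F=25
Best worst-case = 295 → B.
Row averages: A=406.25, B=527.5, C=560, D=216.25, E=440, F=570
Highest average = 570 → F.

maximin → B; laplace → F (disagree)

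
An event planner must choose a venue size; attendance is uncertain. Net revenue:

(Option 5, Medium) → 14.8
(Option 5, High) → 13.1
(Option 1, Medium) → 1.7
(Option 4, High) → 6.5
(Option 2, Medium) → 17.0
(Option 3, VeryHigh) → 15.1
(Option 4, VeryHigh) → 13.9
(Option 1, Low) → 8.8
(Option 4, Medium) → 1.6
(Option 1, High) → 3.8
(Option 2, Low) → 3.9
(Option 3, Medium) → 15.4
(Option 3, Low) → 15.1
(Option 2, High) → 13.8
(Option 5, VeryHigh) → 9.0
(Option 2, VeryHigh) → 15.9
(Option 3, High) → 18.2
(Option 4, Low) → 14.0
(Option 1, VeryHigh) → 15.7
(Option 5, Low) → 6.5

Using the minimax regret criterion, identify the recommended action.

Option 3

Column bests: Low=15.1, Medium=17.0, High=18.2, VeryHigh=15.9.
Option 1 regrets: 6.3, 15.3, 14.4, 0.2 → max 15.3
Option 2 regrets: 11.2, 0.0, 4.4, 0.0 → max 11.2
Option 3 regrets: 0.0, 1.6, 0.0, 0.8 → max 1.6
Option 4 regrets: 1.1, 15.4, 11.7, 2.0 → max 15.4
Option 5 regrets: 8.6, 2.2, 5.1, 6.9 → max 8.6
Smallest max regret = 1.6 → Option 3.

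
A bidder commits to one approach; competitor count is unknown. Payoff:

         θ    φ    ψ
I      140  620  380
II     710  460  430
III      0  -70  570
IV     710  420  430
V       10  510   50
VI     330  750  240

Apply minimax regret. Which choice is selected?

II

Column bests: θ=710, φ=750, ψ=570.
I regrets: 570, 130, 190 → max 570
II regrets: 0, 290, 140 → max 290
III regrets: 710, 820, 0 → max 820
IV regrets: 0, 330, 140 → max 330
V regrets: 700, 240, 520 → max 700
VI regrets: 380, 0, 330 → max 380
Smallest max regret = 290 → II.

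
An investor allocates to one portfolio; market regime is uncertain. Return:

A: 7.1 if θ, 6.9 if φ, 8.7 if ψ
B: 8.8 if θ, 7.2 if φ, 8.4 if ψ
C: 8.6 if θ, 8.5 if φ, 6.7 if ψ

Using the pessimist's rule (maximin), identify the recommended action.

Row minima: A=6.9, B=7.2, C=6.7
Best worst-case = 7.2 → B.

B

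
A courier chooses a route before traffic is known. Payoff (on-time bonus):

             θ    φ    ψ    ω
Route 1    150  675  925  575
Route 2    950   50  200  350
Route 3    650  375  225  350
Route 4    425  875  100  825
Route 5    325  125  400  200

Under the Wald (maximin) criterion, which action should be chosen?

Row minima: Route 1=150, Route 2=50, Route 3=225, Route 4=100, Route 5=125
Best worst-case = 225 → Route 3.

Route 3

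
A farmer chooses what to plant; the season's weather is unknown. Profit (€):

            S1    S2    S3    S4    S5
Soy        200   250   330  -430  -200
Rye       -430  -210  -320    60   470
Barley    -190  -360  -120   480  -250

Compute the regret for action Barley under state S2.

610

Best payoff under S2 is 250.
Regret = 250 − (-360) = 610.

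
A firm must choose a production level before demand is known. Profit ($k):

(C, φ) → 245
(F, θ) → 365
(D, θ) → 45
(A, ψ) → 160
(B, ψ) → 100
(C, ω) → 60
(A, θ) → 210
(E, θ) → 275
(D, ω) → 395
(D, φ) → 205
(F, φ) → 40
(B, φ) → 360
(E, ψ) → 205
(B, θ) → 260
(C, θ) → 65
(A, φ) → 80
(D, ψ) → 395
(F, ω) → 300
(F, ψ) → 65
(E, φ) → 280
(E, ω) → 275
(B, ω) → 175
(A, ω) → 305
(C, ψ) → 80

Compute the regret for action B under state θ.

105

Best payoff under θ is 365.
Regret = 365 − 260 = 105.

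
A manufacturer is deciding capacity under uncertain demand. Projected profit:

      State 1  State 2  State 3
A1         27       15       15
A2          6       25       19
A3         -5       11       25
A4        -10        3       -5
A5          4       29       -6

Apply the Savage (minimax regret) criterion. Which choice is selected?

Column bests: State 1=27, State 2=29, State 3=25.
A1 regrets: 0, 14, 10 → max 14
A2 regrets: 21, 4, 6 → max 21
A3 regrets: 32, 18, 0 → max 32
A4 regrets: 37, 26, 30 → max 37
A5 regrets: 23, 0, 31 → max 31
Smallest max regret = 14 → A1.

A1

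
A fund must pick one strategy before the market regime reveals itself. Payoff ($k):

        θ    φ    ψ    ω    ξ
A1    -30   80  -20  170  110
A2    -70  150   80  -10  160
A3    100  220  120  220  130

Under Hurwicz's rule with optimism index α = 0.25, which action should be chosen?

A3

A1: 0.25·170 + 0.75·(-30) = 20
A2: 0.25·160 + 0.75·(-70) = -12.5
A3: 0.25·220 + 0.75·100 = 130
Highest Hurwicz score = 130 → A3.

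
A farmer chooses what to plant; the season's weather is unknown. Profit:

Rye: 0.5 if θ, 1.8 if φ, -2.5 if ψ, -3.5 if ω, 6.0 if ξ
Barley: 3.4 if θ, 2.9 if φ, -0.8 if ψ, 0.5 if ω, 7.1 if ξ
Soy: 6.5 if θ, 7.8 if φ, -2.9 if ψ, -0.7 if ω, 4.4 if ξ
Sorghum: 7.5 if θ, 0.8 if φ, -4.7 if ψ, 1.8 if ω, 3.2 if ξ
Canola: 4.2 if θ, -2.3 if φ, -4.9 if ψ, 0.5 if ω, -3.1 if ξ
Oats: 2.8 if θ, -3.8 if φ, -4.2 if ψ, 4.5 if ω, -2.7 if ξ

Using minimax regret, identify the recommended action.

Column bests: θ=7.5, φ=7.8, ψ=-0.8, ω=4.5, ξ=7.1.
Rye regrets: 7.0, 6.0, 1.7, 8.0, 1.1 → max 8.0
Barley regrets: 4.1, 4.9, 0.0, 4.0, 0.0 → max 4.9
Soy regrets: 1.0, 0.0, 2.1, 5.2, 2.7 → max 5.2
Sorghum regrets: 0.0, 7.0, 3.9, 2.7, 3.9 → max 7.0
Canola regrets: 3.3, 10.1, 4.1, 4.0, 10.2 → max 10.2
Oats regrets: 4.7, 11.6, 3.4, 0.0, 9.8 → max 11.6
Smallest max regret = 4.9 → Barley.

Barley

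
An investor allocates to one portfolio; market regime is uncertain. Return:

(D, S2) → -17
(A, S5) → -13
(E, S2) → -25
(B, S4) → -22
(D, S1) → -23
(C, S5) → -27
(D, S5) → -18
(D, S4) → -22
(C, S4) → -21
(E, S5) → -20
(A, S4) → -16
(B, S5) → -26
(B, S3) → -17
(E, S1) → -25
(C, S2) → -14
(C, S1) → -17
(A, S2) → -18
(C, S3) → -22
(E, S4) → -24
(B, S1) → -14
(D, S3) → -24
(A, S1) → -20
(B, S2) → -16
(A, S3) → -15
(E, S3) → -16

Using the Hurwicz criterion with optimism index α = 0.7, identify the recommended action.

A

A: 0.7·(-13) + 0.3·(-20) = -15.1
B: 0.7·(-14) + 0.3·(-26) = -17.6
C: 0.7·(-14) + 0.3·(-27) = -17.9
D: 0.7·(-17) + 0.3·(-24) = -19.1
E: 0.7·(-16) + 0.3·(-25) = -18.7
Highest Hurwicz score = -15.1 → A.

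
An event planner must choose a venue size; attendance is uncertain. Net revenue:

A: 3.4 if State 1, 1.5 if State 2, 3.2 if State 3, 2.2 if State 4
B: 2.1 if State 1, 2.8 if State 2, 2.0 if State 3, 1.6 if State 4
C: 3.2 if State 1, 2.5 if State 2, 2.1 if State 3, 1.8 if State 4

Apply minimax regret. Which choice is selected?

C

Column bests: State 1=3.4, State 2=2.8, State 3=3.2, State 4=2.2.
A regrets: 0.0, 1.3, 0.0, 0.0 → max 1.3
B regrets: 1.3, 0.0, 1.2, 0.6 → max 1.3
C regrets: 0.2, 0.3, 1.1, 0.4 → max 1.1
Smallest max regret = 1.1 → C.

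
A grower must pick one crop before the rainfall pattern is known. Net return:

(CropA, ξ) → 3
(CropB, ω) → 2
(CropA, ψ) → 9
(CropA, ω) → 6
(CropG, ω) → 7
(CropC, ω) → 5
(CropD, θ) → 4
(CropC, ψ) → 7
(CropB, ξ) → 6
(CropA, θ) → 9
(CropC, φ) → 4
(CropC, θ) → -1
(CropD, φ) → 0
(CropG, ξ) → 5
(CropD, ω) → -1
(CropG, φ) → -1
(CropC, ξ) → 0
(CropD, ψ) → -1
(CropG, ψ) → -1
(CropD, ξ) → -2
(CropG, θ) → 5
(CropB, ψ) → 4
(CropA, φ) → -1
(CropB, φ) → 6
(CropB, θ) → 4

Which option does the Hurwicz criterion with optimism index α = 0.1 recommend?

CropB

CropD: 0.1·4 + 0.9·(-2) = -1.4
CropA: 0.1·9 + 0.9·(-1) = 0
CropC: 0.1·7 + 0.9·(-1) = -0.2
CropB: 0.1·6 + 0.9·2 = 2.4
CropG: 0.1·7 + 0.9·(-1) = -0.2
Highest Hurwicz score = 2.4 → CropB.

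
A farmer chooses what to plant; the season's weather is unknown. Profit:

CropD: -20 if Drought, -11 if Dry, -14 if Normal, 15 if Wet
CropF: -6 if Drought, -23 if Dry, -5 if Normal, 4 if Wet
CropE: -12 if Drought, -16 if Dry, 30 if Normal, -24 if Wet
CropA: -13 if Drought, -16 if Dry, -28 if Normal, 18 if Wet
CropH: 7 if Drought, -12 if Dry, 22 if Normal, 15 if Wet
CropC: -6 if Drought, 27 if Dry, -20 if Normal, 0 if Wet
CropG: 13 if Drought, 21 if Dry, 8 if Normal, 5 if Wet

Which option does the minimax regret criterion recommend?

CropG

Column bests: Drought=13, Dry=27, Normal=30, Wet=18.
CropD regrets: 33, 38, 44, 3 → max 44
CropF regrets: 19, 50, 35, 14 → max 50
CropE regrets: 25, 43, 0, 42 → max 43
CropA regrets: 26, 43, 58, 0 → max 58
CropH regrets: 6, 39, 8, 3 → max 39
CropC regrets: 19, 0, 50, 18 → max 50
CropG regrets: 0, 6, 22, 13 → max 22
Smallest max regret = 22 → CropG.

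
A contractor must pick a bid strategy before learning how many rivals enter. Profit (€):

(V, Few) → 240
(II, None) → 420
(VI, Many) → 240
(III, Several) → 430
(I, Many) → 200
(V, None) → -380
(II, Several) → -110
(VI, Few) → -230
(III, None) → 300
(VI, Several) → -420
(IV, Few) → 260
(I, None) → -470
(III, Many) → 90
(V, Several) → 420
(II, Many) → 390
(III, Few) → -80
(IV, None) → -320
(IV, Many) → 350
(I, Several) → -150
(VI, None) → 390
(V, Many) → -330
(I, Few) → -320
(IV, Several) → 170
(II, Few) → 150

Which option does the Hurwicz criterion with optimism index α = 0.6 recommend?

I: 0.6·200 + 0.4·(-470) = -68
II: 0.6·420 + 0.4·(-110) = 208
III: 0.6·430 + 0.4·(-80) = 226
IV: 0.6·350 + 0.4·(-320) = 82
V: 0.6·420 + 0.4·(-380) = 100
VI: 0.6·390 + 0.4·(-420) = 66
Highest Hurwicz score = 226 → III.

III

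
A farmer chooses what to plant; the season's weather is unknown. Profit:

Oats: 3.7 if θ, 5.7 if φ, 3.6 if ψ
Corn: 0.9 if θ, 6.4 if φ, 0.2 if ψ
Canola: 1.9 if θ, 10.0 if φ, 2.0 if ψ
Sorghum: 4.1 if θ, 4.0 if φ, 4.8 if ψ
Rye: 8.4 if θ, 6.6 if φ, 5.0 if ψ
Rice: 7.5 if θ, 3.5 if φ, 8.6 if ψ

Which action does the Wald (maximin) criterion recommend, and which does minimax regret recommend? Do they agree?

maximin → Rye; minimax regret → Rye (agree)

Row minima: Oats=3.6, Corn=0.2, Canola=1.9, Sorghum=4.0, Rye=5.0, Rice=3.5
Best worst-case = 5.0 → Rye.
Column bests: θ=8.4, φ=10.0, ψ=8.6.
Oats regrets: 4.7, 4.3, 5.0 → max 5.0
Corn regrets: 7.5, 3.6, 8.4 → max 8.4
Canola regrets: 6.5, 0.0, 6.6 → max 6.6
Sorghum regrets: 4.3, 6.0, 3.8 → max 6.0
Rye regrets: 0.0, 3.4, 3.6 → max 3.6
Rice regrets: 0.9, 6.5, 0.0 → max 6.5
Smallest max regret = 3.6 → Rye.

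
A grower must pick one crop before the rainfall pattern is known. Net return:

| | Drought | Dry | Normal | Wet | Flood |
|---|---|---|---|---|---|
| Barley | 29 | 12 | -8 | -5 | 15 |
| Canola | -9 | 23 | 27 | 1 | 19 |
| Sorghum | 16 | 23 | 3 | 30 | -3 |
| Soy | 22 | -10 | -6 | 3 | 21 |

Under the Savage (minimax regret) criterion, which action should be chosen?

Sorghum

Column bests: Drought=29, Dry=23, Normal=27, Wet=30, Flood=21.
Barley regrets: 0, 11, 35, 35, 6 → max 35
Canola regrets: 38, 0, 0, 29, 2 → max 38
Sorghum regrets: 13, 0, 24, 0, 24 → max 24
Soy regrets: 7, 33, 33, 27, 0 → max 33
Smallest max regret = 24 → Sorghum.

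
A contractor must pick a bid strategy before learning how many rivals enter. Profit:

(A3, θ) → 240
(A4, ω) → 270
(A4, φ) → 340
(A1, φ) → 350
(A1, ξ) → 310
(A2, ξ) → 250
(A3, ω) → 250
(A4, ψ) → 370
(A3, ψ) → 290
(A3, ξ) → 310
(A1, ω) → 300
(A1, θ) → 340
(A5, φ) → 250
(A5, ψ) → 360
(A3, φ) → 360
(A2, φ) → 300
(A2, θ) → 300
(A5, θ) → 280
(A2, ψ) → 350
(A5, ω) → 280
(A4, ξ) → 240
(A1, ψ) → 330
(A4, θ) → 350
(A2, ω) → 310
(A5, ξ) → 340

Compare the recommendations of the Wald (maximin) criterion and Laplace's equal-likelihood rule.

maximin → A1; laplace → A1 (agree)

Row minima: A1=300, A2=250, A3=240, A4=240, A5=250
Best worst-case = 300 → A1.
Row averages: A1=326, A2=302, A3=290, A4=314, A5=302
Highest average = 326 → A1.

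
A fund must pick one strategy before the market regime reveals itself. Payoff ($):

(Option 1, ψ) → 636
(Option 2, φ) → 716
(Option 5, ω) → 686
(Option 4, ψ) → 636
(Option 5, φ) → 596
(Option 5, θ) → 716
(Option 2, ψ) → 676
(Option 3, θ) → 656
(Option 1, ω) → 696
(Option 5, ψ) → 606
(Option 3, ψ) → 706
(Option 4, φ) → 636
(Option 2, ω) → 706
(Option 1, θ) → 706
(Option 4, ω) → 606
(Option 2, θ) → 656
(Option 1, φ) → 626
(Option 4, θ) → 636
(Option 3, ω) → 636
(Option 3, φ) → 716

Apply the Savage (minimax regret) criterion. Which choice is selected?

Column bests: θ=716, φ=716, ψ=706, ω=706.
Option 1 regrets: 10, 90, 70, 10 → max 90
Option 2 regrets: 60, 0, 30, 0 → max 60
Option 3 regrets: 60, 0, 0, 70 → max 70
Option 4 regrets: 80, 80, 70, 100 → max 100
Option 5 regrets: 0, 120, 100, 20 → max 120
Smallest max regret = 60 → Option 2.

Option 2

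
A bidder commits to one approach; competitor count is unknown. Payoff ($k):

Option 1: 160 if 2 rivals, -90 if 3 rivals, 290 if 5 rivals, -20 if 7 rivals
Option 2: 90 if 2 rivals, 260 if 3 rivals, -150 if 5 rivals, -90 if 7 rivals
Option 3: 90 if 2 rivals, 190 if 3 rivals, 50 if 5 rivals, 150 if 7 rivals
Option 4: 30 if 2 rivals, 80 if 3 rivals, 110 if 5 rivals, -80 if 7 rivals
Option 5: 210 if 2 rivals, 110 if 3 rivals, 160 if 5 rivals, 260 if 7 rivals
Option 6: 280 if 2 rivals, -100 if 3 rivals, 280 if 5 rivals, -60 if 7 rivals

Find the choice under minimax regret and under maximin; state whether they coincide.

minimax regret → Option 5; maximin → Option 5 (agree)

Column bests: 2 rivals=280, 3 rivals=260, 5 rivals=290, 7 rivals=260.
Option 1 regrets: 120, 350, 0, 280 → max 350
Option 2 regrets: 190, 0, 440, 350 → max 440
Option 3 regrets: 190, 70, 240, 110 → max 240
Option 4 regrets: 250, 180, 180, 340 → max 340
Option 5 regrets: 70, 150, 130, 0 → max 150
Option 6 regrets: 0, 360, 10, 320 → max 360
Smallest max regret = 150 → Option 5.
Row minima: Option 1=-90, Option 2=-150, Option 3=50, Option 4=-80, Option 5=110, Option 6=-100
Best worst-case = 110 → Option 5.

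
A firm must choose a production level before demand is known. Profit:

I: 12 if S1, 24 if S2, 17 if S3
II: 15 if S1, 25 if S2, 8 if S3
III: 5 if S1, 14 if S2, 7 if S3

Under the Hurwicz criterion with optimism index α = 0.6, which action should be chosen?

I: 0.6·24 + 0.4·12 = 19.2
II: 0.6·25 + 0.4·8 = 18.2
III: 0.6·14 + 0.4·5 = 10.4
Highest Hurwicz score = 19.2 → I.

I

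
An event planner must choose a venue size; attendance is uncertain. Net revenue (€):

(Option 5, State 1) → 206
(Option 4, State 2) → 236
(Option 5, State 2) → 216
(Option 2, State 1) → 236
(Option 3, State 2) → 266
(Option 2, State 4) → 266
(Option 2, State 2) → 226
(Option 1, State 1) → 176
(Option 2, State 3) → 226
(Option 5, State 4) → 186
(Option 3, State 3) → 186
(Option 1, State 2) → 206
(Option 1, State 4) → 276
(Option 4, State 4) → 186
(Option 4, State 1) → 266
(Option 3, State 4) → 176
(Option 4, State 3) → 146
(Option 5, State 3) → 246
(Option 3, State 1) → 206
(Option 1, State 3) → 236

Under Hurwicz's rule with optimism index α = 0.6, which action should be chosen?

Option 2

Option 1: 0.6·276 + 0.4·176 = 236
Option 2: 0.6·266 + 0.4·226 = 250
Option 3: 0.6·266 + 0.4·176 = 230
Option 4: 0.6·266 + 0.4·146 = 218
Option 5: 0.6·246 + 0.4·186 = 222
Highest Hurwicz score = 250 → Option 2.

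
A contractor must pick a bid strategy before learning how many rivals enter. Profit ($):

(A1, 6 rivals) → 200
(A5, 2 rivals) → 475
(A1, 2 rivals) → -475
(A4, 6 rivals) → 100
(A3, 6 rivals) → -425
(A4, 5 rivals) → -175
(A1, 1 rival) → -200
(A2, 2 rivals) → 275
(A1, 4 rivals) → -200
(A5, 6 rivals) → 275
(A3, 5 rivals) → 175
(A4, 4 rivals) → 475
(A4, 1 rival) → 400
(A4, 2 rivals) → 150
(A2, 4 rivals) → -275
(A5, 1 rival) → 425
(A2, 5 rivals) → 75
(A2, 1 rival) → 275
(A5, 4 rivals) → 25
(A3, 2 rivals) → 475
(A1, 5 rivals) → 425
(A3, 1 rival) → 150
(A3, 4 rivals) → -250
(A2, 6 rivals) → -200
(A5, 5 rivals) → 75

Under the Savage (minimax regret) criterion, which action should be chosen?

A5

Column bests: 1 rival=425, 2 rivals=475, 4 rivals=475, 5 rivals=425, 6 rivals=275.
A1 regrets: 625, 950, 675, 0, 75 → max 950
A2 regrets: 150, 200, 750, 350, 475 → max 750
A3 regrets: 275, 0, 725, 250, 700 → max 725
A4 regrets: 25, 325, 0, 600, 175 → max 600
A5 regrets: 0, 0, 450, 350, 0 → max 450
Smallest max regret = 450 → A5.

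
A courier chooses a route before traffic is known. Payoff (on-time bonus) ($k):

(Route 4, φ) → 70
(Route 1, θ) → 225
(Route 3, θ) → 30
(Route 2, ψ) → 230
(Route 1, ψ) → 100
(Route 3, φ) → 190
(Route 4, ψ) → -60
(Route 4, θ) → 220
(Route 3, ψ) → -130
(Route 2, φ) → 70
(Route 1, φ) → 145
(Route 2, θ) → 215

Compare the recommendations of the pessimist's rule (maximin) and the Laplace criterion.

maximin → Route 1; laplace → Route 2 (disagree)

Row minima: Route 1=100, Route 2=70, Route 3=-130, Route 4=-60
Best worst-case = 100 → Route 1.
Row averages: Route 1=470/3, Route 2=515/3, Route 3=30, Route 4=230/3
Highest average = 515/3 → Route 2.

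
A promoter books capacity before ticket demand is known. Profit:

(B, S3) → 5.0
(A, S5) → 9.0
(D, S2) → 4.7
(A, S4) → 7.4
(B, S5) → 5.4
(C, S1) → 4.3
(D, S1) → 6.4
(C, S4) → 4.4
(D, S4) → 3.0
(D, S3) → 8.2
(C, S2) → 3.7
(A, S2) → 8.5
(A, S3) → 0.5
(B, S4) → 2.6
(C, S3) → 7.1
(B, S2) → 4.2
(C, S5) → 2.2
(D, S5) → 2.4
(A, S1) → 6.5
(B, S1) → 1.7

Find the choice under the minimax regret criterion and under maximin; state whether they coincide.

minimax regret → B; maximin → D (disagree)

Column bests: S1=6.5, S2=8.5, S3=8.2, S4=7.4, S5=9.0.
A regrets: 0.0, 0.0, 7.7, 0.0, 0.0 → max 7.7
B regrets: 4.8, 4.3, 3.2, 4.8, 3.6 → max 4.8
C regrets: 2.2, 4.8, 1.1, 3.0, 6.8 → max 6.8
D regrets: 0.1, 3.8, 0.0, 4.4, 6.6 → max 6.6
Smallest max regret = 4.8 → B.
Row minima: A=0.5, B=1.7, C=2.2, D=2.4
Best worst-case = 2.4 → D.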